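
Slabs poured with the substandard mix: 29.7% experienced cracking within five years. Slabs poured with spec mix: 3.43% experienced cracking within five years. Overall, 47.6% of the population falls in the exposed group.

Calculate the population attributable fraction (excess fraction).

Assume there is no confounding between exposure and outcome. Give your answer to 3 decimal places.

p₁ = 0.297, p₀ = 0.0343.
Overall risk P(Y=1) = π·p₁ + (1−π)·p₀ = 0.476×0.297 + 0.524×0.0343 = 0.15935.
Under exogeneity, PAF = [P(Y=1) − p₀] / P(Y=1).
PAF = (0.15935 − 0.0343) / 0.15935 ≈ 0.7847

PAF ≈ 0.785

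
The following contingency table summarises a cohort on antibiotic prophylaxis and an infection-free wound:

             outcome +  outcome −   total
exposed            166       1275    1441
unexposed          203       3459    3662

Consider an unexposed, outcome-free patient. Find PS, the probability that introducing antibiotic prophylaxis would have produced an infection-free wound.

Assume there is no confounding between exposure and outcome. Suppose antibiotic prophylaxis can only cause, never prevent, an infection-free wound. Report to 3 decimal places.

PS ≈ 0.063

p₁ = P(outcome | exposed) = 166/1441 = 0.1152
p₀ = P(outcome | unexposed) = 203/3662 = 0.055434
Under exogeneity and monotonicity, PS = (p₁ − p₀)/(1 − p₀).
PS = (0.1152 − 0.055434) / 0.94457 ≈ 0.0633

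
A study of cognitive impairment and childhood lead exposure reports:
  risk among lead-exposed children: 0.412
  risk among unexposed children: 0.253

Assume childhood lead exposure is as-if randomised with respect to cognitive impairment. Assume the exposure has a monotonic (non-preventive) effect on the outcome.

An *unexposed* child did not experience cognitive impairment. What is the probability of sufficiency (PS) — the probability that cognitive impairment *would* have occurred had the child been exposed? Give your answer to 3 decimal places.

Let p₁ = 0.412, p₀ = 0.253.
Under exogeneity and monotonicity, PS = (p₁ − p₀) / (1 − p₀).
PS = (0.412 − 0.253) / (1 − 0.253) = 0.159 / 0.747 ≈ 0.2129

PS ≈ 0.213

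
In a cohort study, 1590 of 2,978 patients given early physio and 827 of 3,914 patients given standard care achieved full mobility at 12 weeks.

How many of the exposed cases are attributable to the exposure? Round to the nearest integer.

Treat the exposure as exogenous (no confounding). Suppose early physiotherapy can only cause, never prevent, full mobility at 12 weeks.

p₁ = P(outcome | exposed) = 1590/2978 = 0.53392
p₀ = P(outcome | unexposed) = 827/3914 = 0.21129
PN = (p₁ − p₀)/p₁ = (0.53392 − 0.21129) / 0.53392 ≈ 0.60426.
Attributable cases ≈ PN × (exposed cases) = 0.60426 × 1590 ≈ 960.77.

about 961 cases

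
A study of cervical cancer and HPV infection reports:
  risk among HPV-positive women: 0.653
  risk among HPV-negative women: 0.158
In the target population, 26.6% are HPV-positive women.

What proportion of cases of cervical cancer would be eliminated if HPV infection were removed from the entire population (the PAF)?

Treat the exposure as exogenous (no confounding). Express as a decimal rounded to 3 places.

PAF ≈ 0.455

Let p₁ = 0.653, p₀ = 0.158.
Overall risk P(Y=1) = π·p₁ + (1−π)·p₀ = 0.266×0.653 + 0.734×0.158 = 0.28967.
Under exogeneity, PAF = [P(Y=1) − p₀] / P(Y=1).
PAF = (0.28967 − 0.158) / 0.28967 ≈ 0.4546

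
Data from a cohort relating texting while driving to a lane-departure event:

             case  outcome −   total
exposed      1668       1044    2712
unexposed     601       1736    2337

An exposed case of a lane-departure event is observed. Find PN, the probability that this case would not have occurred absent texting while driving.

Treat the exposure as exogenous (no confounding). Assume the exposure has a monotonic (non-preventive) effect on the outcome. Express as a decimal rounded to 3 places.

PN ≈ 0.582

p₁ = P(outcome | exposed) = 1668/2712 = 0.61504
p₀ = P(outcome | unexposed) = 601/2337 = 0.25717
Under exogeneity and monotonicity, PN = (p₁ − p₀) / p₁.
PN = (0.61504 − 0.25717) / 0.61504 = 0.35788 / 0.61504 ≈ 0.5819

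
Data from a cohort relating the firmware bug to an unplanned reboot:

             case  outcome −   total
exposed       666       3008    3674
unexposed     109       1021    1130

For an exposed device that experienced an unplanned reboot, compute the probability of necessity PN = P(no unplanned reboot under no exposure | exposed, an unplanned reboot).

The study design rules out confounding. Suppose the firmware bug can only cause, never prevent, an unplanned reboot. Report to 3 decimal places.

p₁ = P(outcome | exposed) = 666/3674 = 0.18127
p₀ = P(outcome | unexposed) = 109/1130 = 0.09646
Under exogeneity and monotonicity, PN = (p₁ − p₀)/p₁.
PN = (0.18127 − 0.09646) / 0.18127 ≈ 0.4679

PN ≈ 0.468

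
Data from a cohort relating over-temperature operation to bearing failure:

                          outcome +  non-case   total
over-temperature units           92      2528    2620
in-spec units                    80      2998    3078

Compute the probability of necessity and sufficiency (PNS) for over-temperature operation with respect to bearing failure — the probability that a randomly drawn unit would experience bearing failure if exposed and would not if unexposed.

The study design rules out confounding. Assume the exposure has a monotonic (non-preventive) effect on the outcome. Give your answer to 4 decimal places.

PNS ≈ 0.0091

p₁ = P(outcome | exposed) = 92/2620 = 0.035115
p₀ = P(outcome | unexposed) = 80/3078 = 0.025991
Under exogeneity and monotonicity, PNS = p₁ − p₀.
PNS = 0.035115 − 0.025991 = 0.0091236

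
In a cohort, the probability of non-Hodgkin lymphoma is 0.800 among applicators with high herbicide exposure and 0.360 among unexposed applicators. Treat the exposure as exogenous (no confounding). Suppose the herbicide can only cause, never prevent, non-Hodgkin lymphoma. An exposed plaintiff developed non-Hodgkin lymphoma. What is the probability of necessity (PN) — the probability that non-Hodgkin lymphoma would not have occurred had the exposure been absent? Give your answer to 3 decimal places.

Let p₁ = 0.8, p₀ = 0.36.
Under exogeneity and monotonicity, PN = (p₁ − p₀) / p₁.
PN = (0.8 − 0.36) / 0.8 = 0.44 / 0.8 ≈ 0.5500

PN ≈ 0.550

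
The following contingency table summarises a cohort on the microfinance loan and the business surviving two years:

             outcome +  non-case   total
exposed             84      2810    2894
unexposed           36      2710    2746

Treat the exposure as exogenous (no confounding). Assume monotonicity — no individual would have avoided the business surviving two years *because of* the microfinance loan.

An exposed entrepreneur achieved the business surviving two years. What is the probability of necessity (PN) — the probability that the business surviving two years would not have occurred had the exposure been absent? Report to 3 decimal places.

p₁ = P(outcome | exposed) = 84/2894 = 0.029026
p₀ = P(outcome | unexposed) = 36/2746 = 0.01311
Under exogeneity and monotonicity, PN = (p₁ − p₀)/p₁.
PN = (0.029026 − 0.01311) / 0.029026 ≈ 0.5483

PN ≈ 0.548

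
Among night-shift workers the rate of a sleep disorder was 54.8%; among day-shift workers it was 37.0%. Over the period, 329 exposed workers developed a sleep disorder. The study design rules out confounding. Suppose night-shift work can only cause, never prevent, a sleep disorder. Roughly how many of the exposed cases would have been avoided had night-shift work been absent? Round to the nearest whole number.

p₁ = 0.548, p₀ = 0.37.
PN = (p₁ − p₀)/p₁ = (0.548 − 0.37) / 0.548 ≈ 0.32482.
Attributable cases ≈ PN × (exposed cases) = 0.32482 × 329 ≈ 106.86.

about 107 cases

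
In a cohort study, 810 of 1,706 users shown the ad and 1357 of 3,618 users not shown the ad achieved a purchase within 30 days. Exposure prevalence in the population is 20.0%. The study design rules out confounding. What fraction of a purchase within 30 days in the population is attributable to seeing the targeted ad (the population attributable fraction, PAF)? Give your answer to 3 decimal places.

PAF ≈ 0.050

p₁ = P(outcome | exposed) = 810/1706 = 0.47479
p₀ = P(outcome | unexposed) = 1357/3618 = 0.37507
Overall risk P(Y=1) = π·p₁ + (1−π)·p₀ = 0.2×0.47479 + 0.8×0.37507 = 0.39501.
Under exogeneity, PAF = [P(Y=1) − p₀] / P(Y=1).
PAF = (0.39501 − 0.37507) / 0.39501 ≈ 0.0505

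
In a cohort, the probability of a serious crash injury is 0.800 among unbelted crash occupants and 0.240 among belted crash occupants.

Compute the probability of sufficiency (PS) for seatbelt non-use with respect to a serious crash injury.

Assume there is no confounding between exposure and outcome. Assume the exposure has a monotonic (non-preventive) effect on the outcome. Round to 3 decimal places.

Let p₁ = 0.8, p₀ = 0.24.
Under exogeneity and monotonicity, PS = (p₁ − p₀) / (1 − p₀).
PS = (0.8 − 0.24) / (1 − 0.24) = 0.56 / 0.76 ≈ 0.7368

PS ≈ 0.737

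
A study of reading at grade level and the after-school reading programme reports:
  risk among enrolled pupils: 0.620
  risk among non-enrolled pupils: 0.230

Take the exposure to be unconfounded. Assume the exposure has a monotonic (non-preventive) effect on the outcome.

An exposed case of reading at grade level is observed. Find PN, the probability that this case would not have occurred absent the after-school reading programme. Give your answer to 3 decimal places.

PN ≈ 0.629

Let p₁ = 0.62, p₀ = 0.23.
Under exogeneity and monotonicity, PN = (p₁ − p₀) / p₁.
PN = (0.62 − 0.23) / 0.62 = 0.39 / 0.62 ≈ 0.6290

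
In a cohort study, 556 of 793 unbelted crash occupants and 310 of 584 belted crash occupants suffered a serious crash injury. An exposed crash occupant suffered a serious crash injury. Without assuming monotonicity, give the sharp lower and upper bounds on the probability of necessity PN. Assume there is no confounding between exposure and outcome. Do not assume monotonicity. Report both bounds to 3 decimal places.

0.243 ≤ PN ≤ 0.669

p₁ = P(outcome | exposed) = 556/793 = 0.70113
p₀ = P(outcome | unexposed) = 310/584 = 0.53082
Under exogeneity alone the bounds on PN are max{0,(p₁−p₀)/p₁} ≤ PN ≤ min{1,(1−p₀)/p₁}.
  lower = (p₁ − p₀)/p₁ = 0.17031 / 0.70113 ≈ 0.2429
  upper = min{1, (1 − p₀)/p₁} = 0.46918 / 0.70113 ≈ 0.6692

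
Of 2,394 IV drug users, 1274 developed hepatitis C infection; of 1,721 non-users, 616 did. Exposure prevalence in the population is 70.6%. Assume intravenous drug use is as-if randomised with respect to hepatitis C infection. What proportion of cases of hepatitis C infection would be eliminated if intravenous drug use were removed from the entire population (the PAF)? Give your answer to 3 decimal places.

p₁ = P(outcome | exposed) = 1274/2394 = 0.53216
p₀ = P(outcome | unexposed) = 616/1721 = 0.35793
Overall risk P(Y=1) = π·p₁ + (1−π)·p₀ = 0.706×0.53216 + 0.294×0.35793 = 0.48094.
Under exogeneity, PAF = [P(Y=1) − p₀] / P(Y=1).
PAF = (0.48094 − 0.35793) / 0.48094 ≈ 0.2558

PAF ≈ 0.256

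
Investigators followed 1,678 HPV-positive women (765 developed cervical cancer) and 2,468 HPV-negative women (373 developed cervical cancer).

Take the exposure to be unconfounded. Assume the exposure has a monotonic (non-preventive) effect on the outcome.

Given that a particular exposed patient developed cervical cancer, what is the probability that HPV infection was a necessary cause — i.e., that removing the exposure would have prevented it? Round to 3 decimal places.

PN ≈ 0.668

p₁ = P(outcome | exposed) = 765/1678 = 0.4559
p₀ = P(outcome | unexposed) = 373/2468 = 0.15113
Under exogeneity and monotonicity, PN = (p₁ − p₀) / p₁.
PN = (0.4559 − 0.15113) / 0.4559 = 0.30477 / 0.4559 ≈ 0.6685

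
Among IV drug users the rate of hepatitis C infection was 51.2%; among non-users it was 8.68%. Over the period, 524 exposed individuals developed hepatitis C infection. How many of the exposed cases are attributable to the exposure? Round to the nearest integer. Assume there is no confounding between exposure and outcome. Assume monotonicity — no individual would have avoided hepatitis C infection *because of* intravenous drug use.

about 435 cases

p₁ = 0.512, p₀ = 0.0868.
PN = (p₁ − p₀)/p₁ = (0.512 − 0.0868) / 0.512 ≈ 0.83047.
Attributable cases ≈ PN × (exposed cases) = 0.83047 × 524 ≈ 435.17.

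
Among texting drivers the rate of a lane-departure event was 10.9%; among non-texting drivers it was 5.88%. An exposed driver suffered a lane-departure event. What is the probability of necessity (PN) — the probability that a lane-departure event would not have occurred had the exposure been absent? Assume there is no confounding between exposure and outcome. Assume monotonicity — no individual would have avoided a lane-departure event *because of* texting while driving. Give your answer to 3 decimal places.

p₁ = 0.109, p₀ = 0.0588.
Under exogeneity and monotonicity, PN = (p₁ − p₀) / p₁.
PN = (0.109 − 0.0588) / 0.109 = 0.0502 / 0.109 ≈ 0.4606

PN ≈ 0.461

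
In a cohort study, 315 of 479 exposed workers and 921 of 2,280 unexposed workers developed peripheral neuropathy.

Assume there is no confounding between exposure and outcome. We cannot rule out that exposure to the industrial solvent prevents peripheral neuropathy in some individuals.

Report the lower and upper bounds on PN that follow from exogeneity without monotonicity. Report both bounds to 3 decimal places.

0.386 ≤ PN ≤ 0.906

p₁ = P(outcome | exposed) = 315/479 = 0.65762
p₀ = P(outcome | unexposed) = 921/2280 = 0.40395
Under exogeneity alone the bounds on PN are max{0,(p₁−p₀)/p₁} ≤ PN ≤ min{1,(1−p₀)/p₁}.
  lower = (p₁ − p₀)/p₁ = 0.25367 / 0.65762 ≈ 0.3857
  upper = min{1, (1 − p₀)/p₁} = 0.59605 / 0.65762 ≈ 0.9064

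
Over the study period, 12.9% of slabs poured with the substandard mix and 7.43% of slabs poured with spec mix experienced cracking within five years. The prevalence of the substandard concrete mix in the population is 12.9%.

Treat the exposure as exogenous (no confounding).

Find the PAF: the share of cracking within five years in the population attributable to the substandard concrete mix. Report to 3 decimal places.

p₁ = 0.129, p₀ = 0.0743.
Overall risk P(Y=1) = π·p₁ + (1−π)·p₀ = 0.129×0.129 + 0.871×0.0743 = 0.081356.
Under exogeneity, PAF = [P(Y=1) − p₀] / P(Y=1).
PAF = (0.081356 − 0.0743) / 0.081356 ≈ 0.0867

PAF ≈ 0.087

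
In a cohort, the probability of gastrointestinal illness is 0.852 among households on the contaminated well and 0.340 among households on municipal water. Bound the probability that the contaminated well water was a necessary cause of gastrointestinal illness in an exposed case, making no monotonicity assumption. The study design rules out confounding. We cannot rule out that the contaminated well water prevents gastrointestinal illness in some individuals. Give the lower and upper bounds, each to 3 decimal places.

0.601 ≤ PN ≤ 0.775

Let p₁ = 0.852, p₀ = 0.34.
Under exogeneity alone the bounds on PN are max{0,(p₁−p₀)/p₁} ≤ PN ≤ min{1,(1−p₀)/p₁}.
  lower = (p₁ − p₀)/p₁ = 0.512 / 0.852 ≈ 0.6009
  upper = min{1, (1 − p₀)/p₁} = 0.66 / 0.852 ≈ 0.7746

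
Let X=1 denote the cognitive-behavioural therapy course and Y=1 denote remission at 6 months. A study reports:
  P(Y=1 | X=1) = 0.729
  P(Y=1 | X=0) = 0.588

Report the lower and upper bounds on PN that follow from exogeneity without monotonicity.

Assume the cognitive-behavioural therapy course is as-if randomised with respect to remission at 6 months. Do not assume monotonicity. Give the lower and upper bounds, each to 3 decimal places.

0.193 ≤ PN ≤ 0.565

Let p₁ = 0.729, p₀ = 0.588.
Under exogeneity alone the bounds on PN are max{0,(p₁−p₀)/p₁} ≤ PN ≤ min{1,(1−p₀)/p₁}.
  lower = (p₁ − p₀)/p₁ = 0.141 / 0.729 ≈ 0.1934
  upper = min{1, (1 − p₀)/p₁} = 0.412 / 0.729 ≈ 0.5652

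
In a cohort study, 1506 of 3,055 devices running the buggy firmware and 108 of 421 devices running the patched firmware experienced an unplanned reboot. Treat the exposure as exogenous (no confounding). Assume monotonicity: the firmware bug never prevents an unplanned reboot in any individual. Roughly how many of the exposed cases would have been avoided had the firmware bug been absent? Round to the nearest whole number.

p₁ = P(outcome | exposed) = 1506/3055 = 0.49296
p₀ = P(outcome | unexposed) = 108/421 = 0.25653
PN = (p₁ − p₀)/p₁ = (0.49296 − 0.25653) / 0.49296 ≈ 0.47961.
Attributable cases ≈ PN × (exposed cases) = 0.47961 × 1506 ≈ 722.29.

about 722 cases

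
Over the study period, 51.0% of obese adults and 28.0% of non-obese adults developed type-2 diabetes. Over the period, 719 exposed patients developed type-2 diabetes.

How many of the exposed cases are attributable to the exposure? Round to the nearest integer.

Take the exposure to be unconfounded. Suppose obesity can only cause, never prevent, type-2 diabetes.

p₁ = 0.51, p₀ = 0.28.
PN = (p₁ − p₀)/p₁ = (0.51 − 0.28) / 0.51 ≈ 0.45098.
Attributable cases ≈ PN × (exposed cases) = 0.45098 × 719 ≈ 324.25.

about 324 cases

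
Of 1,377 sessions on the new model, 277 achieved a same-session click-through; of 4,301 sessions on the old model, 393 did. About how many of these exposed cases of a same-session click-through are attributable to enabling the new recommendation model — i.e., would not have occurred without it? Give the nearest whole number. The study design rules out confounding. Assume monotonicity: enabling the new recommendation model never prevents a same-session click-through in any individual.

about 151 cases

p₁ = P(outcome | exposed) = 277/1377 = 0.20116
p₀ = P(outcome | unexposed) = 393/4301 = 0.091374
PN = (p₁ − p₀)/p₁ = (0.20116 − 0.091374) / 0.20116 ≈ 0.54577.
Attributable cases ≈ PN × (exposed cases) = 0.54577 × 277 ≈ 151.18.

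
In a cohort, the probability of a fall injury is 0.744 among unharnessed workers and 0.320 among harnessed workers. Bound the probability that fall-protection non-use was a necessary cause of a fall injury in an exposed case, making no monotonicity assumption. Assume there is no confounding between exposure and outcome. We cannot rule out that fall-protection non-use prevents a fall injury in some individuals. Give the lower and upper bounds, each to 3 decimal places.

Let p₁ = 0.744, p₀ = 0.32.
Under exogeneity alone the bounds on PN are max{0,(p₁−p₀)/p₁} ≤ PN ≤ min{1,(1−p₀)/p₁}.
  lower = (p₁ − p₀)/p₁ = 0.424 / 0.744 ≈ 0.5699
  upper = min{1, (1 − p₀)/p₁} = 0.68 / 0.744 ≈ 0.9140

0.570 ≤ PN ≤ 0.914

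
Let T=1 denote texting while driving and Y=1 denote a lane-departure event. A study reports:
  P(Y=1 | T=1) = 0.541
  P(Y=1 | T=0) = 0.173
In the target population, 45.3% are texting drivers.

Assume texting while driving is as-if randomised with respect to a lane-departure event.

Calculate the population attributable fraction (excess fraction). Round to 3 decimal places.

Let p₁ = 0.541, p₀ = 0.173.
Overall risk P(Y=1) = π·p₁ + (1−π)·p₀ = 0.453×0.541 + 0.547×0.173 = 0.3397.
Under exogeneity, PAF = [P(Y=1) − p₀] / P(Y=1).
PAF = (0.3397 − 0.173) / 0.3397 ≈ 0.4907

PAF ≈ 0.491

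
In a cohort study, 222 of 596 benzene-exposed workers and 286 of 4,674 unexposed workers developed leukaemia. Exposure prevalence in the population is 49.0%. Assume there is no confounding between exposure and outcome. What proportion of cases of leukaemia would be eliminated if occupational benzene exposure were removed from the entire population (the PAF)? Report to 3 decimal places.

p₁ = P(outcome | exposed) = 222/596 = 0.37248
p₀ = P(outcome | unexposed) = 286/4674 = 0.06119
Overall risk P(Y=1) = π·p₁ + (1−π)·p₀ = 0.49×0.37248 + 0.51×0.06119 = 0.21372.
Under exogeneity, PAF = [P(Y=1) − p₀] / P(Y=1).
PAF = (0.21372 − 0.06119) / 0.21372 ≈ 0.7137

PAF ≈ 0.714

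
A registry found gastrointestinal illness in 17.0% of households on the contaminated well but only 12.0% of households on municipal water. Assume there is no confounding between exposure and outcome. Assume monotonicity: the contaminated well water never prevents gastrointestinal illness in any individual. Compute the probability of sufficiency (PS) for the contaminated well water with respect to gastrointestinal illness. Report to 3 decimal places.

p₁ = 0.17, p₀ = 0.12.
Under exogeneity and monotonicity, PS = (p₁ − p₀) / (1 − p₀).
PS = (0.17 − 0.12) / (1 − 0.12) = 0.05 / 0.88 ≈ 0.0568

PS ≈ 0.057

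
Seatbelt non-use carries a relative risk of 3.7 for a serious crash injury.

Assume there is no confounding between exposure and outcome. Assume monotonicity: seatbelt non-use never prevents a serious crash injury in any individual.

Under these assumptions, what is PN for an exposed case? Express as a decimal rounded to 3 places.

Under exogeneity and monotonicity, PN = (RR − 1) / RR = 1 − 1/RR.
PN = (3.7 − 1) / 3.7 = 2.7 / 3.7 ≈ 0.7297

PN ≈ 0.730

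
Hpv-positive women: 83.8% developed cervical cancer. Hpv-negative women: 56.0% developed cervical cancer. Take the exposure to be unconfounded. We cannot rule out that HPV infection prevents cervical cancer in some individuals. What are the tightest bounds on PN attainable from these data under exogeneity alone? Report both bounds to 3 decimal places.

0.332 ≤ PN ≤ 0.525

p₁ = 0.838, p₀ = 0.56.
Under exogeneity alone the bounds on PN are max{0,(p₁−p₀)/p₁} ≤ PN ≤ min{1,(1−p₀)/p₁}.
  lower = (p₁ − p₀)/p₁ = 0.278 / 0.838 ≈ 0.3317
  upper = min{1, (1 − p₀)/p₁} = 0.44 / 0.838 ≈ 0.5251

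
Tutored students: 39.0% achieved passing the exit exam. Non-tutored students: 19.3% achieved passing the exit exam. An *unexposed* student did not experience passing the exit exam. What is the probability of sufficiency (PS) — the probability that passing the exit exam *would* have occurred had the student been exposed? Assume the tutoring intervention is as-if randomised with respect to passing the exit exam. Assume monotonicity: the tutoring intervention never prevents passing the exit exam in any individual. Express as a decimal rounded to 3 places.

p₁ = 0.39, p₀ = 0.193.
Under exogeneity and monotonicity, PS = (p₁ − p₀) / (1 − p₀).
PS = (0.39 − 0.193) / (1 − 0.193) = 0.197 / 0.807 ≈ 0.2441

PS ≈ 0.244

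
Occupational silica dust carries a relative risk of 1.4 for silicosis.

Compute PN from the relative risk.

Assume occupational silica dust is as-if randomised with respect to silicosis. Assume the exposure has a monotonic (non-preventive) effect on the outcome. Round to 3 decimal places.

Under exogeneity and monotonicity, PN = (RR − 1) / RR = 1 − 1/RR.
PN = (1.4 − 1) / 1.4 = 0.4 / 1.4 ≈ 0.2857

PN ≈ 0.286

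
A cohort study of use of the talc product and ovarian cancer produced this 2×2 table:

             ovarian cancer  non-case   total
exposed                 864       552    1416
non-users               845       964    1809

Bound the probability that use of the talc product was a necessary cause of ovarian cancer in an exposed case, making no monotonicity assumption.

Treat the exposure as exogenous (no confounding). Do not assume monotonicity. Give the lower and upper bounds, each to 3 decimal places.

p₁ = P(outcome | exposed) = 864/1416 = 0.61017
p₀ = P(outcome | unexposed) = 845/1809 = 0.46711
Under exogeneity alone the bounds on PN are max{0,(p₁−p₀)/p₁} ≤ PN ≤ min{1,(1−p₀)/p₁}.
  lower = (p₁ − p₀)/p₁ = 0.14306 / 0.61017 ≈ 0.2345
  upper = min{1, (1 − p₀)/p₁} = 0.53289 / 0.61017 ≈ 0.8733

0.234 ≤ PN ≤ 0.873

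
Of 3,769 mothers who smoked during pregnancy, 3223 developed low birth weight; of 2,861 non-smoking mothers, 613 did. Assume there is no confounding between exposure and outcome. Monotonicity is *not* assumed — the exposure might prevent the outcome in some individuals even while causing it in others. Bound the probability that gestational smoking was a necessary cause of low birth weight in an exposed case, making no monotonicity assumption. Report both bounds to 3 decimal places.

0.749 ≤ PN ≤ 0.919

p₁ = P(outcome | exposed) = 3223/3769 = 0.85513
p₀ = P(outcome | unexposed) = 613/2861 = 0.21426
Under exogeneity alone the bounds on PN are max{0,(p₁−p₀)/p₁} ≤ PN ≤ min{1,(1−p₀)/p₁}.
  lower = (p₁ − p₀)/p₁ = 0.64087 / 0.85513 ≈ 0.7494
  upper = min{1, (1 − p₀)/p₁} = 0.78574 / 0.85513 ≈ 0.9188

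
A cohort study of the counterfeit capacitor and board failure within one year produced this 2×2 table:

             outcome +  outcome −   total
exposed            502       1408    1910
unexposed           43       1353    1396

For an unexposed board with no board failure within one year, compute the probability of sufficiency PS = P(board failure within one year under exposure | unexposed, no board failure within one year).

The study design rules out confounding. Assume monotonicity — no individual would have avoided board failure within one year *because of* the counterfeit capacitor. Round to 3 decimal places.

p₁ = P(outcome | exposed) = 502/1910 = 0.26283
p₀ = P(outcome | unexposed) = 43/1396 = 0.030802
Under exogeneity and monotonicity, PS = (p₁ − p₀)/(1 − p₀).
PS = (0.26283 − 0.030802) / 0.9692 ≈ 0.2394

PS ≈ 0.239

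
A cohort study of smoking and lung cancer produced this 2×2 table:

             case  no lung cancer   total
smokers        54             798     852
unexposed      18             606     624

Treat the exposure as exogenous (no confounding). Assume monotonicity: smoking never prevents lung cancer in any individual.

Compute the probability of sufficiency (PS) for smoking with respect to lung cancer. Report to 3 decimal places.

PS ≈ 0.036

p₁ = P(outcome | exposed) = 54/852 = 0.06338
p₀ = P(outcome | unexposed) = 18/624 = 0.028846
Under exogeneity and monotonicity, PS = (p₁ − p₀) / (1 − p₀).
PS = (0.06338 − 0.028846) / (1 − 0.028846) = 0.034534 / 0.97115 ≈ 0.0356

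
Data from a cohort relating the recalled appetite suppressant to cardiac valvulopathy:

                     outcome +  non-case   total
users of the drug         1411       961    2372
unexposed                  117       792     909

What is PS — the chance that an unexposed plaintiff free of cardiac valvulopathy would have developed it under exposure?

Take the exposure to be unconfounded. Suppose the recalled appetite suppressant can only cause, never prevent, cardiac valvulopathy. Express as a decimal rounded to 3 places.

PS ≈ 0.535

p₁ = P(outcome | exposed) = 1411/2372 = 0.59486
p₀ = P(outcome | unexposed) = 117/909 = 0.12871
Under exogeneity and monotonicity, PS = (p₁ − p₀) / (1 − p₀).
PS = (0.59486 − 0.12871) / (1 − 0.12871) = 0.46614 / 0.87129 ≈ 0.5350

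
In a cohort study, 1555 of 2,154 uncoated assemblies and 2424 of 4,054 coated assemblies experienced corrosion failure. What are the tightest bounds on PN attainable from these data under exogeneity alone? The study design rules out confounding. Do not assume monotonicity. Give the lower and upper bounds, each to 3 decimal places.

0.172 ≤ PN ≤ 0.557

p₁ = P(outcome | exposed) = 1555/2154 = 0.72191
p₀ = P(outcome | unexposed) = 2424/4054 = 0.59793
Under exogeneity alone the bounds on PN are max{0,(p₁−p₀)/p₁} ≤ PN ≤ min{1,(1−p₀)/p₁}.
  lower = (p₁ − p₀)/p₁ = 0.12398 / 0.72191 ≈ 0.1717
  upper = min{1, (1 − p₀)/p₁} = 0.40207 / 0.72191 ≈ 0.5570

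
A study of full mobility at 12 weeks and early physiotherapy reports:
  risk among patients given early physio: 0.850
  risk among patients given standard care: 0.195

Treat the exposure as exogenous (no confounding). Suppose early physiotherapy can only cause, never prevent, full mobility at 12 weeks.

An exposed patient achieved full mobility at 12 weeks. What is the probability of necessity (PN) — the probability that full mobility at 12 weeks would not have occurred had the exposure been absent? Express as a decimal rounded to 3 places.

PN ≈ 0.771

Let p₁ = 0.85, p₀ = 0.195.
Under exogeneity and monotonicity, PN = (p₁ − p₀) / p₁.
PN = (0.85 − 0.195) / 0.85 = 0.655 / 0.85 ≈ 0.7706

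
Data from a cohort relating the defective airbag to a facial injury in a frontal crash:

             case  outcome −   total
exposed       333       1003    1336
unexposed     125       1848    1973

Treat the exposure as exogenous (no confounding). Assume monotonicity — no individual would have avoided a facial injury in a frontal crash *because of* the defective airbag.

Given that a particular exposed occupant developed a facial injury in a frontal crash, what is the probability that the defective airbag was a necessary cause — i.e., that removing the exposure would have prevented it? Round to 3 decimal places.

PN ≈ 0.746

p₁ = P(outcome | exposed) = 333/1336 = 0.24925
p₀ = P(outcome | unexposed) = 125/1973 = 0.063355
Under exogeneity and monotonicity, PN = (p₁ − p₀) / p₁.
PN = (0.24925 − 0.063355) / 0.24925 = 0.1859 / 0.24925 ≈ 0.7458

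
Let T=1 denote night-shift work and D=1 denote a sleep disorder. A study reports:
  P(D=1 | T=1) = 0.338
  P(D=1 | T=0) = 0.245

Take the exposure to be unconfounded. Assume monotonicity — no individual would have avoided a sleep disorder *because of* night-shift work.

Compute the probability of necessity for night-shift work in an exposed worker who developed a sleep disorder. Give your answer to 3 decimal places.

PN ≈ 0.275

Let p₁ = 0.338, p₀ = 0.245.
Under exogeneity and monotonicity, PN = (p₁ − p₀) / p₁.
PN = (0.338 − 0.245) / 0.338 = 0.093 / 0.338 ≈ 0.2751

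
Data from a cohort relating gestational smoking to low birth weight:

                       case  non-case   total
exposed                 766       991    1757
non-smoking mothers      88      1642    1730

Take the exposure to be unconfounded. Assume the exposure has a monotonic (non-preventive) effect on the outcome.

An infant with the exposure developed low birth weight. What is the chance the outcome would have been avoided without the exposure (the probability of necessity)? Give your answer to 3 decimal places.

p₁ = P(outcome | exposed) = 766/1757 = 0.43597
p₀ = P(outcome | unexposed) = 88/1730 = 0.050867
Under exogeneity and monotonicity, PN = (p₁ − p₀)/p₁.
PN = (0.43597 − 0.050867) / 0.43597 ≈ 0.8833

PN ≈ 0.883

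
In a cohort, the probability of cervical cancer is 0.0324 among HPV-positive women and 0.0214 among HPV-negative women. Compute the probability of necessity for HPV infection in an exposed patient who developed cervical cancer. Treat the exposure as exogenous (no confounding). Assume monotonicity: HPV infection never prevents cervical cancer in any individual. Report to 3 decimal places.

PN ≈ 0.340

Let p₁ = 0.0324, p₀ = 0.0214.
Under exogeneity and monotonicity, PN = (p₁ − p₀) / p₁.
PN = (0.0324 − 0.0214) / 0.0324 = 0.011 / 0.0324 ≈ 0.3395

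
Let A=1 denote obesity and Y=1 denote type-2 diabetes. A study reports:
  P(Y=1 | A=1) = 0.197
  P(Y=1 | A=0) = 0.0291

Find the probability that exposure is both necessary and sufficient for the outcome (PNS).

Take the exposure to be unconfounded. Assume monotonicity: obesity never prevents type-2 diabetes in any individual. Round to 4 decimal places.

Let p₁ = 0.197, p₀ = 0.0291.
Under exogeneity and monotonicity, PNS = p₁ − p₀.
PNS = 0.197 − 0.0291 = 0.1679

PNS ≈ 0.1679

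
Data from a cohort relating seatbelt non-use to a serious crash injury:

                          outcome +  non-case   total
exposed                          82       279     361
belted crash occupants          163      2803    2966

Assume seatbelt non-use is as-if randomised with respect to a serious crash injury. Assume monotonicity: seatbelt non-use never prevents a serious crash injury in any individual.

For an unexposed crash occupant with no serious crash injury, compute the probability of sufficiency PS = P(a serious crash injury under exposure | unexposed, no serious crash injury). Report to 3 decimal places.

p₁ = P(outcome | exposed) = 82/361 = 0.22715
p₀ = P(outcome | unexposed) = 163/2966 = 0.054956
Under exogeneity and monotonicity, PS = (p₁ − p₀) / (1 − p₀).
PS = (0.22715 − 0.054956) / (1 − 0.054956) = 0.17219 / 0.94504 ≈ 0.1822

PS ≈ 0.182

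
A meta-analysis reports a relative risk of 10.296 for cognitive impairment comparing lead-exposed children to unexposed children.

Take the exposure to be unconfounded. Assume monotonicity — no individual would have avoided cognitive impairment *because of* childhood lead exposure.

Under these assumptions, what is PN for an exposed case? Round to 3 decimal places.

Under exogeneity and monotonicity, PN = (RR − 1) / RR = 1 − 1/RR.
PN = (10.296 − 1) / 10.296 = 9.296 / 10.296 ≈ 0.9029

PN ≈ 0.903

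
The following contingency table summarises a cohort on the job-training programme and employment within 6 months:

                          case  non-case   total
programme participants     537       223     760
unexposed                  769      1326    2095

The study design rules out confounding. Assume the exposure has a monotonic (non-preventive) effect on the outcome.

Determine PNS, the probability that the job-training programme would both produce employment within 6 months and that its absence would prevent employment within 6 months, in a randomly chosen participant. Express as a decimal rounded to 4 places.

p₁ = P(outcome | exposed) = 537/760 = 0.70658
p₀ = P(outcome | unexposed) = 769/2095 = 0.36706
Under exogeneity and monotonicity, PNS = p₁ − p₀.
PNS = 0.70658 − 0.36706 = 0.33951

PNS ≈ 0.3395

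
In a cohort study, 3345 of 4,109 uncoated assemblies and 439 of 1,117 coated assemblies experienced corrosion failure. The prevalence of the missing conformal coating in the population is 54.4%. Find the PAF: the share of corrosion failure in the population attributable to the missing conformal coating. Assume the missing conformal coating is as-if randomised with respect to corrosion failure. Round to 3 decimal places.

PAF ≈ 0.368

p₁ = P(outcome | exposed) = 3345/4109 = 0.81407
p₀ = P(outcome | unexposed) = 439/1117 = 0.39302
Overall risk P(Y=1) = π·p₁ + (1−π)·p₀ = 0.544×0.81407 + 0.456×0.39302 = 0.62207.
Under exogeneity, PAF = [P(Y=1) − p₀] / P(Y=1).
PAF = (0.62207 − 0.39302) / 0.62207 ≈ 0.3682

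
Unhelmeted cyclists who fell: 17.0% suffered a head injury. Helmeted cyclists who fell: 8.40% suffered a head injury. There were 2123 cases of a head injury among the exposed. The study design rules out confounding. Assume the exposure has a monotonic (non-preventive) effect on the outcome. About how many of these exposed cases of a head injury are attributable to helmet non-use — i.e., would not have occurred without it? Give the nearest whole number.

about 1074 cases

p₁ = 0.17, p₀ = 0.084.
PN = (p₁ − p₀)/p₁ = (0.17 − 0.084) / 0.17 ≈ 0.50588.
Attributable cases ≈ PN × (exposed cases) = 0.50588 × 2123 ≈ 1073.99.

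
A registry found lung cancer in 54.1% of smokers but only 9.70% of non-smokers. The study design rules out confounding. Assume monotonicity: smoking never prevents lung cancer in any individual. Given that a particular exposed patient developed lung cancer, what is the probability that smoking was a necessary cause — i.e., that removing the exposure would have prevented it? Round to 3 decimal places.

PN ≈ 0.821

p₁ = 0.541, p₀ = 0.097.
Under exogeneity and monotonicity, PN = (p₁ − p₀) / p₁.
PN = (0.541 − 0.097) / 0.541 = 0.444 / 0.541 ≈ 0.8207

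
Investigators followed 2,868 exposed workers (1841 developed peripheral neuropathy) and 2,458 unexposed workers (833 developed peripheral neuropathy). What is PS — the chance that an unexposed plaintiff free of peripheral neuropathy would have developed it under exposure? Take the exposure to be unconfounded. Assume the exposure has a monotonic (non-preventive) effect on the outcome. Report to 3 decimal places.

p₁ = P(outcome | exposed) = 1841/2868 = 0.64191
p₀ = P(outcome | unexposed) = 833/2458 = 0.33889
Under exogeneity and monotonicity, PS = (p₁ − p₀) / (1 − p₀).
PS = (0.64191 − 0.33889) / (1 − 0.33889) = 0.30302 / 0.66111 ≈ 0.4583

PS ≈ 0.458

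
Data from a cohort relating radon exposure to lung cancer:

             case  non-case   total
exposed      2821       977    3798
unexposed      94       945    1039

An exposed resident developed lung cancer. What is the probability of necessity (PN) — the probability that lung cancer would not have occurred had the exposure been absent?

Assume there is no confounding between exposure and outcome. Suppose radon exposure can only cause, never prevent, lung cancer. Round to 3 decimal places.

PN ≈ 0.878

p₁ = P(outcome | exposed) = 2821/3798 = 0.74276
p₀ = P(outcome | unexposed) = 94/1039 = 0.090472
Under exogeneity and monotonicity, PN = (p₁ − p₀)/p₁.
PN = (0.74276 − 0.090472) / 0.74276 ≈ 0.8782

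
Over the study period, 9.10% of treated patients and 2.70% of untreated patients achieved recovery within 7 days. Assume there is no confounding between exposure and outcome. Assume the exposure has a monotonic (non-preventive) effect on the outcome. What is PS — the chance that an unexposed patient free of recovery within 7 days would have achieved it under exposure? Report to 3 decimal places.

p₁ = 0.091, p₀ = 0.027.
Under exogeneity and monotonicity, PS = (p₁ − p₀) / (1 − p₀).
PS = (0.091 − 0.027) / (1 − 0.027) = 0.064 / 0.973 ≈ 0.0658

PS ≈ 0.066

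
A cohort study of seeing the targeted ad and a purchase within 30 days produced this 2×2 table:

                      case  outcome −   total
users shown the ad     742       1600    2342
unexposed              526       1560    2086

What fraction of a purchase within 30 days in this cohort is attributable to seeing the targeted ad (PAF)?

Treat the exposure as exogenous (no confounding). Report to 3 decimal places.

PAF ≈ 0.119

p₁ = P(outcome | exposed) = 742/2342 = 0.31682
p₀ = P(outcome | unexposed) = 526/2086 = 0.25216
Exposure prevalence π = 2342/4428 = 0.52891; overall risk P(Y=1) = 0.28636.
Under exogeneity, PAF = [P(Y=1) − p₀]/P(Y=1).
PAF = (0.28636 − 0.25216) / 0.28636 ≈ 0.1194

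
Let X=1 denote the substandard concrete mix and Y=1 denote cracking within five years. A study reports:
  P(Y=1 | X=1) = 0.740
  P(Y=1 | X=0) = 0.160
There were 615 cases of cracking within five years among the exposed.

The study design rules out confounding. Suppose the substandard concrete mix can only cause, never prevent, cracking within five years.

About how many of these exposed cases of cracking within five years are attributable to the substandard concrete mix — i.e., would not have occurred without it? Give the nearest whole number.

about 482 cases

Let p₁ = 0.74, p₀ = 0.16.
PN = (p₁ − p₀)/p₁ = (0.74 − 0.16) / 0.74 ≈ 0.78378.
Attributable cases ≈ PN × (exposed cases) = 0.78378 × 615 ≈ 482.03.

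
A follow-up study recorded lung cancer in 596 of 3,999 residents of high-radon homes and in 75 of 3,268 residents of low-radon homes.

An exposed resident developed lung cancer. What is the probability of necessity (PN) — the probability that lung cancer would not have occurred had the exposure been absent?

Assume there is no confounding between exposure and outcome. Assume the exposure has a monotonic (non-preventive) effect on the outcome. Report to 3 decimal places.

p₁ = P(outcome | exposed) = 596/3999 = 0.14904
p₀ = P(outcome | unexposed) = 75/3268 = 0.02295
Under exogeneity and monotonicity, PN = (p₁ − p₀) / p₁.
PN = (0.14904 − 0.02295) / 0.14904 = 0.12609 / 0.14904 ≈ 0.8460

PN ≈ 0.846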